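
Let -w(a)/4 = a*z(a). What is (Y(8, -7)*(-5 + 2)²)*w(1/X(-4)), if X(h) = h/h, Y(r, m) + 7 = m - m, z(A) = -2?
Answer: -504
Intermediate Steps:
Y(r, m) = -7 (Y(r, m) = -7 + (m - m) = -7 + 0 = -7)
X(h) = 1
w(a) = 8*a (w(a) = -4*a*(-2) = -(-8)*a = 8*a)
(Y(8, -7)*(-5 + 2)²)*w(1/X(-4)) = (-7*(-5 + 2)²)*(8/1) = (-7*(-3)²)*(8*1) = -7*9*8 = -63*8 = -504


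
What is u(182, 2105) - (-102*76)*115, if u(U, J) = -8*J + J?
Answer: 876745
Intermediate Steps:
u(U, J) = -7*J
u(182, 2105) - (-102*76)*115 = -7*2105 - (-102*76)*115 = -14735 - (-7752)*115 = -14735 - 1*(-891480) = -14735 + 891480 = 876745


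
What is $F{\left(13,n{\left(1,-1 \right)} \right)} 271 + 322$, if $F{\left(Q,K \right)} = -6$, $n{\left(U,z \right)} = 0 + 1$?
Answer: $-1304$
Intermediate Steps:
$n{\left(U,z \right)} = 1$
$F{\left(13,n{\left(1,-1 \right)} \right)} 271 + 322 = \left(-6\right) 271 + 322 = -1626 + 322 = -1304$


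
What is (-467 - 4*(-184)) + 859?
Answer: 1128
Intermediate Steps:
(-467 - 4*(-184)) + 859 = (-467 + 736) + 859 = 269 + 859 = 1128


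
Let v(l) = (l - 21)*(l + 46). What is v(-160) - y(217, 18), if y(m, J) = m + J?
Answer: 20399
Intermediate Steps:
v(l) = (-21 + l)*(46 + l)
y(m, J) = J + m
v(-160) - y(217, 18) = (-966 + (-160)² + 25*(-160)) - (18 + 217) = (-966 + 25600 - 4000) - 1*235 = 20634 - 235 = 20399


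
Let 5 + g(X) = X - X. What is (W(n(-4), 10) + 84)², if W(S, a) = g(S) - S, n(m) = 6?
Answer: 5329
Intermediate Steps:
g(X) = -5 (g(X) = -5 + (X - X) = -5 + 0 = -5)
W(S, a) = -5 - S
(W(n(-4), 10) + 84)² = ((-5 - 1*6) + 84)² = ((-5 - 6) + 84)² = (-11 + 84)² = 73² = 5329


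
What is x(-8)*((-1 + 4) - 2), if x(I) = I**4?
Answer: 4096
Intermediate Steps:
x(-8)*((-1 + 4) - 2) = (-8)**4*((-1 + 4) - 2) = 4096*(3 - 2) = 4096*1 = 4096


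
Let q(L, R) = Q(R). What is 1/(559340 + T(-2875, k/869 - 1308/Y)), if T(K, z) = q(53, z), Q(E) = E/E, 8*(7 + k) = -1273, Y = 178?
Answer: 1/559341 ≈ 1.7878e-6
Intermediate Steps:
k = -1329/8 (k = -7 + (⅛)*(-1273) = -7 - 1273/8 = -1329/8 ≈ -166.13)
Q(E) = 1
q(L, R) = 1
T(K, z) = 1
1/(559340 + T(-2875, k/869 - 1308/Y)) = 1/(559340 + 1) = 1/559341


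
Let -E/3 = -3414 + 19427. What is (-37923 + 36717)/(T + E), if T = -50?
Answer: 1206/48089 ≈ 0.025079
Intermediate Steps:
E = -48039 (E = -3*(-3414 + 19427) = -3*16013 = -48039)
(-37923 + 36717)/(T + E) = (-37923 + 36717)/(-50 - 48039) = -1206/(-48089) = -1206*(-1/48089) = 1206/48089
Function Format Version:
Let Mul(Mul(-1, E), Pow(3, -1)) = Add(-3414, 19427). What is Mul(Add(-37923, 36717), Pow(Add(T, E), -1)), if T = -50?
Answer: Rational(1206, 48089) ≈ 0.025079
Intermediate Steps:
E = -48039 (E = Mul(-3, Add(-3414, 19427)) = Mul(-3, 16013) = -48039)
Mul(Add(-37923, 36717), Pow(Add(T, E), -1)) = Mul(Add(-37923, 36717), Pow(Add(-50, -48039), -1)) = Mul(-1206, Pow(-48089, -1)) = Mul(-1206, Rational(-1, 48089)) = Rational(1206, 48089)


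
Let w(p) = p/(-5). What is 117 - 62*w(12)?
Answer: 1329/5 ≈ 265.80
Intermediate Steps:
w(p) = -p/5 (w(p) = p*(-⅕) = -p/5)
117 - 62*w(12) = 117 - (-62)*12/5 = 117 - 62*(-12/5) = 117 + 744/5 = 1329/5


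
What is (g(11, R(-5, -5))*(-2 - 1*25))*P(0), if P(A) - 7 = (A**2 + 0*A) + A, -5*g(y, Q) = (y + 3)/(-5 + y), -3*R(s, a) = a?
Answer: 441/5 ≈ 88.200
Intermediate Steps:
R(s, a) = -a/3
g(y, Q) = -(3 + y)/(5*(-5 + y)) (g(y, Q) = -(y + 3)/(5*(-5 + y)) = -(3 + y)/(5*(-5 + y)))
P(A) = 7 + A + A**2 (P(A) = 7 + ((A**2 + 0*A) + A) = 7 + ((A**2 + 0) + A) = 7 + (A**2 + A) = 7 + (A + A**2) = 7 + A + A**2)
(g(11, R(-5, -5))*(-2 - 1*25))*P(0) = (((-3 - 1*11)/(5*(-5 + 11)))*(-2 - 1*25))*(7 + 0 + 0**2) = (((1/5)*(-3 - 11)/6)*(-2 - 25))*(7 + 0 + 0) = (((1/5)*(1/6)*(-14))*(-27))*7 = -7/15*(-27)*7 = (63/5)*7 = 441/5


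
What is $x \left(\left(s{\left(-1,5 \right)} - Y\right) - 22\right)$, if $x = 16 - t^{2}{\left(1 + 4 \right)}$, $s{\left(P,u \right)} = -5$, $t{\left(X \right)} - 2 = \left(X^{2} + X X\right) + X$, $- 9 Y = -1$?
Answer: $\frac{788852}{9} \approx 87650.0$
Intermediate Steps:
$Y = \frac{1}{9}$ ($Y = \left(- \frac{1}{9}\right) \left(-1\right) = \frac{1}{9} \approx 0.11111$)
$t{\left(X \right)} = 2 + X + 2 X^{2}$ ($t{\left(X \right)} = 2 + \left(\left(X^{2} + X X\right) + X\right) = 2 + \left(\left(X^{2} + X^{2}\right) + X\right) = 2 + \left(2 X^{2} + X\right) = 2 + \left(X + 2 X^{2}\right) = 2 + X + 2 X^{2}$)
$x = -3233$ ($x = 16 - \left(2 + \left(1 + 4\right) + 2 \left(1 + 4\right)^{2}\right)^{2} = 16 - \left(2 + 5 + 2 \cdot 5^{2}\right)^{2} = 16 - \left(2 + 5 + 2 \cdot 25\right)^{2} = 16 - \left(2 + 5 + 50\right)^{2} = 16 - 57^{2} = 16 - 3249 = -3233$)
$x \left(\left(s{\left(-1,5 \right)} - Y\right) - 22\right) = - 3233 \left(\left(-5 - \frac{1}{9}\right) - 22\right) = - 3233 \left(- \frac{46}{9} - 22\right) = \left(-3233\right) \left(- \frac{244}{9}\right) = \frac{788852}{9}$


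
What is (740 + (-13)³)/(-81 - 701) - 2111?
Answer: -1649345/782 ≈ -2109.1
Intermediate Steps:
(740 + (-13)³)/(-81 - 701) - 2111 = (740 - 2197)/(-782) - 2111 = -1457*(-1/782) - 2111 = 1457/782 - 2111 = -1649345/782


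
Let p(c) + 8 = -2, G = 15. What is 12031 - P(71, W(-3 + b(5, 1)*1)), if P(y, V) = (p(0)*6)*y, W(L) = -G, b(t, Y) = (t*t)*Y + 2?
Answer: 16291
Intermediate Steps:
p(c) = -10 (p(c) = -8 - 2 = -10)
b(t, Y) = 2 + Y*t² (b(t, Y) = t²*Y + 2 = Y*t² + 2 = 2 + Y*t²)
W(L) = -15 (W(L) = -1*15 = -15)
P(y, V) = -60*y (P(y, V) = (-10*6)*y = -60*y)
12031 - P(71, W(-3 + b(5, 1)*1)) = 12031 - (-60)*71 = 12031 - 1*(-4260) = 12031 + 4260 = 16291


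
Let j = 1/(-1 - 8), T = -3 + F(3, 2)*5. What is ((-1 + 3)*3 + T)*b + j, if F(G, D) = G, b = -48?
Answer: -7777/9 ≈ -864.11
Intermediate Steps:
T = 12 (T = -3 + 3*5 = -3 + 15 = 12)
j = -⅑ (j = 1/(-9) = -⅑ ≈ -0.11111)
((-1 + 3)*3 + T)*b + j = ((-1 + 3)*3 + 12)*(-48) - ⅑ = (2*3 + 12)*(-48) - ⅑ = (6 + 12)*(-48) - ⅑ = 18*(-48) - ⅑ = -864 - ⅑ = -7777/9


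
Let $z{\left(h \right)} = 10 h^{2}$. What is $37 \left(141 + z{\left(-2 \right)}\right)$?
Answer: $6697$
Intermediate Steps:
$37 \left(141 + z{\left(-2 \right)}\right) = 37 \left(141 + 10 \left(-2\right)^{2}\right) = 37 \left(141 + 10 \cdot 4\right) = 37 \left(141 + 40\right) = 37 \cdot 181 = 6697$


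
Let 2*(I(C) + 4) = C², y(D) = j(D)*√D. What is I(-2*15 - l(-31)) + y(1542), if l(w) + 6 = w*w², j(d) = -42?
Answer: 886074281/2 - 42*√1542 ≈ 4.4304e+8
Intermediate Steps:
l(w) = -6 + w³ (l(w) = -6 + w*w² = -6 + w³)
y(D) = -42*√D
I(C) = -4 + C²/2
I(-2*15 - l(-31)) + y(1542) = (-4 + (-2*15 - (-6 + (-31)³))²/2) - 42*√1542 = (-4 + (-30 - (-6 - 29791))²/2) - 42*√1542 = (-4 + (-30 - 1*(-29797))²/2) - 42*√1542 = (-4 + (-30 + 29797)²/2) - 42*√1542 = (-4 + (½)*29767²) - 42*√1542 = (-4 + (½)*886074289) - 42*√1542 = (-4 + 886074289/2) - 42*√1542 = 886074281/2 - 42*√1542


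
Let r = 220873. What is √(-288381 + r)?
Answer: 2*I*√16877 ≈ 259.82*I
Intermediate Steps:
√(-288381 + r) = √(-288381 + 220873) = √(-67508) = 2*I*√16877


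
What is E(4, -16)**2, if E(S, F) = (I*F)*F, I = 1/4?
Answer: 4096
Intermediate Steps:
I = 1/4 ≈ 0.25000
E(S, F) = F**2/4 (E(S, F) = (F/4)*F = F**2/4)
E(4, -16)**2 = ((1/4)*(-16)**2)**2 = ((1/4)*256)**2 = 64**2 = 4096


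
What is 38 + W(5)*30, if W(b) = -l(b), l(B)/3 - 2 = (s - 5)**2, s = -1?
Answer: -3382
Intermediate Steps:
l(B) = 114 (l(B) = 6 + 3*(-1 - 5)**2 = 6 + 3*(-6)**2 = 6 + 3*36 = 6 + 108 = 114)
W(b) = -114 (W(b) = -1*114 = -114)
38 + W(5)*30 = 38 - 114*30 = 38 - 3420 = -3382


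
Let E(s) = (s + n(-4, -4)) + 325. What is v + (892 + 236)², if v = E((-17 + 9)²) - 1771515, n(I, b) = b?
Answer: -498746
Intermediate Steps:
E(s) = 321 + s (E(s) = (s - 4) + 325 = (-4 + s) + 325 = 321 + s)
v = -1771130 (v = (321 + (-17 + 9)²) - 1771515 = (321 + (-8)²) - 1771515 = (321 + 64) - 1771515 = 385 - 1771515 = -1771130)
v + (892 + 236)² = -1771130 + (892 + 236)² = -1771130 + 1128² = -1771130 + 1272384 = -498746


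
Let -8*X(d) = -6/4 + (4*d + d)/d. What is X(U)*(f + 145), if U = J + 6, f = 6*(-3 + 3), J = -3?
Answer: -1015/16 ≈ -63.438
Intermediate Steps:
f = 0 (f = 6*0 = 0)
U = 3 (U = -3 + 6 = 3)
X(d) = -7/16 (X(d) = -(-6/4 + (4*d + d)/d)/8 = -(-6*¼ + (5*d)/d)/8 = -(-3/2 + 5)/8 = -⅛*7/2 = -7/16)
X(U)*(f + 145) = -7*(0 + 145)/16 = -7/16*145 = -1015/16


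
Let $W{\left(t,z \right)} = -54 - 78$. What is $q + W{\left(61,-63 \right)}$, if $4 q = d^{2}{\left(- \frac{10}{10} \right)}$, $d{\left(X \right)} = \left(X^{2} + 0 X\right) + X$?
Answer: $-132$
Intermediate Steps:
$W{\left(t,z \right)} = -132$ ($W{\left(t,z \right)} = -54 - 78 = -132$)
$d{\left(X \right)} = X + X^{2}$ ($d{\left(X \right)} = \left(X^{2} + 0\right) + X = X^{2} + X = X + X^{2}$)
$q = 0$ ($q = \frac{\left(- \frac{10}{10} \left(1 - \frac{10}{10}\right)\right)^{2}}{4} = \frac{\left(\left(-10\right) \frac{1}{10} \left(1 - 1\right)\right)^{2}}{4} = \frac{\left(- (1 - 1)\right)^{2}}{4} = \frac{\left(\left(-1\right) 0\right)^{2}}{4} = \frac{0^{2}}{4} = \frac{1}{4} \cdot 0 = 0$)
$q + W{\left(61,-63 \right)} = 0 - 132 = -132$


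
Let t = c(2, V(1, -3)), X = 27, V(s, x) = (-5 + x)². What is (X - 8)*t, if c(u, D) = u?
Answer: 38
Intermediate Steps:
t = 2
(X - 8)*t = (27 - 8)*2 = 19*2 = 38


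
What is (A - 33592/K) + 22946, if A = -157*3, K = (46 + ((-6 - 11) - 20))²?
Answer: 1786883/81 ≈ 22060.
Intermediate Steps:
K = 81 (K = (46 + (-17 - 20))² = (46 - 37)² = 9² = 81)
A = -471
(A - 33592/K) + 22946 = (-471 - 33592/81) + 22946 = -71743/81 + 22946 = 1786883/81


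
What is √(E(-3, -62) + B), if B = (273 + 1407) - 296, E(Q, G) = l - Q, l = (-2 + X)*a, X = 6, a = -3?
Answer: 5*√55 ≈ 37.081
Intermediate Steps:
l = -12 (l = (-2 + 6)*(-3) = 4*(-3) = -12)
E(Q, G) = -12 - Q
B = 1384 (B = 1680 - 296 = 1384)
√(E(-3, -62) + B) = √((-12 - 1*(-3)) + 1384) = √((-12 + 3) + 1384) = √(-9 + 1384) = √1375 = 5*√55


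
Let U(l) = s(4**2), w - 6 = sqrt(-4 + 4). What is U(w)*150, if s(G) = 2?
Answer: 300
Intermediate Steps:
w = 6 (w = 6 + sqrt(-4 + 4) = 6 + sqrt(0) = 6 + 0 = 6)
U(l) = 2
U(w)*150 = 2*150 = 300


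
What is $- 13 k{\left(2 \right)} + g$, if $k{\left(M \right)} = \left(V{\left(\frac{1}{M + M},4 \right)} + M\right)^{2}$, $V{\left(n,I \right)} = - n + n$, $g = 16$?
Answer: $-36$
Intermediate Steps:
$V{\left(n,I \right)} = 0$
$k{\left(M \right)} = M^{2}$ ($k{\left(M \right)} = \left(0 + M\right)^{2} = M^{2}$)
$- 13 k{\left(2 \right)} + g = - 13 \cdot 2^{2} + 16 = \left(-13\right) 4 + 16 = -52 + 16 = -36$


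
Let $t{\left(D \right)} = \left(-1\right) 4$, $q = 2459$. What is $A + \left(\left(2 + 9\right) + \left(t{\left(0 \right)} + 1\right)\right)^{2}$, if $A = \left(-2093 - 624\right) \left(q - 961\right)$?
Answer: $-4070002$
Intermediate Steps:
$t{\left(D \right)} = -4$
$A = -4070066$ ($A = \left(-2093 - 624\right) \left(2459 - 961\right) = \left(-2717\right) 1498 = -4070066$)
$A + \left(\left(2 + 9\right) + \left(t{\left(0 \right)} + 1\right)\right)^{2} = -4070066 + \left(\left(2 + 9\right) + \left(-4 + 1\right)\right)^{2} = -4070066 + \left(11 - 3\right)^{2} = -4070066 + 8^{2} = -4070066 + 64 = -4070002$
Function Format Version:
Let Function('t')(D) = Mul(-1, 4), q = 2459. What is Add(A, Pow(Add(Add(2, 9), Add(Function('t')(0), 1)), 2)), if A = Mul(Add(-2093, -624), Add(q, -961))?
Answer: -4070002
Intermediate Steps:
Function('t')(D) = -4
A = -4070066 (A = Mul(Add(-2093, -624), Add(2459, -961)) = Mul(-2717, 1498) = -4070066)
Add(A, Pow(Add(Add(2, 9), Add(Function('t')(0), 1)), 2)) = Add(-4070066, Pow(Add(Add(2, 9), Add(-4, 1)), 2)) = Add(-4070066, Pow(Add(11, -3), 2)) = Add(-4070066, Pow(8, 2)) = Add(-4070066, 64) = -4070002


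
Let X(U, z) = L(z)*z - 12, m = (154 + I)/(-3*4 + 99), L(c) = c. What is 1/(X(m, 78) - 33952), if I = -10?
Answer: -1/27880 ≈ -3.5868e-5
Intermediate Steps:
m = 48/29 (m = (154 - 10)/(-3*4 + 99) = 144/(-12 + 99) = 144/87 = 144*(1/87) = 48/29 ≈ 1.6552)
X(U, z) = -12 + z² (X(U, z) = z*z - 12 = z² - 12 = -12 + z²)
1/(X(m, 78) - 33952) = 1/((-12 + 78²) - 33952) = 1/((-12 + 6084) - 33952) = 1/(6072 - 33952) = 1/(-27880) = -1/27880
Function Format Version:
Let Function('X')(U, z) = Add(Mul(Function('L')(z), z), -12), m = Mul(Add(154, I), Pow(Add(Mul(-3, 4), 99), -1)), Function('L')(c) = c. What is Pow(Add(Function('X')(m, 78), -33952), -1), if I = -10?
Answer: Rational(-1, 27880) ≈ -3.5868e-5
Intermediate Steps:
m = Rational(48, 29) (m = Mul(Add(154, -10), Pow(Add(Mul(-3, 4), 99), -1)) = Mul(144, Pow(Add(-12, 99), -1)) = Mul(144, Pow(87, -1)) = Mul(144, Rational(1, 87)) = Rational(48, 29) ≈ 1.6552)
Function('X')(U, z) = Add(-12, Pow(z, 2)) (Function('X')(U, z) = Add(Mul(z, z), -12) = Add(Pow(z, 2), -12) = Add(-12, Pow(z, 2)))
Pow(Add(Function('X')(m, 78), -33952), -1) = Pow(Add(Add(-12, Pow(78, 2)), -33952), -1) = Pow(Add(Add(-12, 6084), -33952), -1) = Pow(Add(6072, -33952), -1) = Pow(-27880, -1) = Rational(-1, 27880)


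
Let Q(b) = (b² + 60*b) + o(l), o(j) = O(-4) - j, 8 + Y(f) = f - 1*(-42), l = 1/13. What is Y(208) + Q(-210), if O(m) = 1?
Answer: 412658/13 ≈ 31743.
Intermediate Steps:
l = 1/13 ≈ 0.076923
Y(f) = 34 + f (Y(f) = -8 + (f - 1*(-42)) = -8 + (f + 42) = -8 + (42 + f) = 34 + f)
o(j) = 1 - j
Q(b) = 12/13 + b² + 60*b (Q(b) = (b² + 60*b) + (1 - 1*1/13) = (b² + 60*b) + (1 - 1/13) = (b² + 60*b) + 12/13 = 12/13 + b² + 60*b)
Y(208) + Q(-210) = (34 + 208) + (12/13 + (-210)² + 60*(-210)) = 242 + (12/13 + 44100 - 12600) = 242 + 409512/13 = 412658/13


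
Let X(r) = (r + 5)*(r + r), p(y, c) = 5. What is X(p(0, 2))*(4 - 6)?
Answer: -200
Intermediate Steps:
X(r) = 2*r*(5 + r) (X(r) = (5 + r)*(2*r) = 2*r*(5 + r))
X(p(0, 2))*(4 - 6) = (2*5*(5 + 5))*(4 - 6) = (2*5*10)*(-2) = 100*(-2) = -200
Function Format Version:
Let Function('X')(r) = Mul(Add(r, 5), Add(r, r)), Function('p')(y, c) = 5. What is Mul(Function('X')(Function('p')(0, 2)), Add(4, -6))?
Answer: -200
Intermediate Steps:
Function('X')(r) = Mul(2, r, Add(5, r)) (Function('X')(r) = Mul(Add(5, r), Mul(2, r)) = Mul(2, r, Add(5, r)))
Mul(Function('X')(Function('p')(0, 2)), Add(4, -6)) = Mul(Mul(2, 5, Add(5, 5)), Add(4, -6)) = Mul(Mul(2, 5, 10), -2) = Mul(100, -2) = -200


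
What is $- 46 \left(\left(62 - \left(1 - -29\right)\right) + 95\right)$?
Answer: $-5842$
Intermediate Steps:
$- 46 \left(\left(62 - \left(1 - -29\right)\right) + 95\right) = - 46 \left(\left(62 - \left(1 + 29\right)\right) + 95\right) = - 46 \left(\left(62 - 30\right) + 95\right) = - 46 \left(32 + 95\right) = \left(-46\right) 127 = -5842$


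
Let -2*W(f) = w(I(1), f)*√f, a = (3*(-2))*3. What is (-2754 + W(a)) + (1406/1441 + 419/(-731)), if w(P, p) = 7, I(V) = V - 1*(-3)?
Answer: -2900559727/1053371 - 21*I*√2/2 ≈ -2753.6 - 14.849*I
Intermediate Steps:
a = -18 (a = -6*3 = -18)
I(V) = 3 + V (I(V) = V + 3 = 3 + V)
W(f) = -7*√f/2
(-2754 + W(a)) + (1406/1441 + 419/(-731)) = (-2754 - 21*I*√2/2) + (1406/1441 + 419/(-731)) = (-2754 - 21*I*√2/2) + (1406*(1/1441) + 419*(-1/731)) = (-2754 - 21*I*√2/2) + (1406/1441 - 419/731) = (-2754 - 21*I*√2/2) + 424007/1053371 = -2900559727/1053371 - 21*I*√2/2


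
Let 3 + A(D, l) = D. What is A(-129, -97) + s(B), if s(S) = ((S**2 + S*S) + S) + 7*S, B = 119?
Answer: 29142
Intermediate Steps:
A(D, l) = -3 + D
s(S) = 2*S**2 + 8*S (s(S) = ((S**2 + S**2) + S) + 7*S = (2*S**2 + S) + 7*S = (S + 2*S**2) + 7*S = 2*S**2 + 8*S)
A(-129, -97) + s(B) = (-3 - 129) + 2*119*(4 + 119) = -132 + 2*119*123 = -132 + 29274 = 29142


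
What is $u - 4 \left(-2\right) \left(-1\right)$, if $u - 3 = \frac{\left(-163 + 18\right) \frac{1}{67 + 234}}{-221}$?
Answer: $- \frac{332460}{66521} \approx -4.9978$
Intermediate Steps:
$u = \frac{199708}{66521}$ ($u = 3 + \frac{\left(-163 + 18\right) \frac{1}{67 + 234}}{-221} = 3 + - \frac{145}{301} \left(- \frac{1}{221}\right) = 3 + \left(-145\right) \frac{1}{301} \left(- \frac{1}{221}\right) = 3 - - \frac{145}{66521} = 3 + \frac{145}{66521} = \frac{199708}{66521} \approx 3.0022$)
$u - 4 \left(-2\right) \left(-1\right) = \frac{199708}{66521} - 4 \left(-2\right) \left(-1\right) = \frac{199708}{66521} - \left(-8\right) \left(-1\right) = \frac{199708}{66521} - 8 = - \frac{332460}{66521}$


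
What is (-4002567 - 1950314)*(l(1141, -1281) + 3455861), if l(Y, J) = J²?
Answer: -30340774844182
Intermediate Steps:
(-4002567 - 1950314)*(l(1141, -1281) + 3455861) = (-4002567 - 1950314)*((-1281)² + 3455861) = -5952881*(1640961 + 3455861) = -5952881*5096822 = -30340774844182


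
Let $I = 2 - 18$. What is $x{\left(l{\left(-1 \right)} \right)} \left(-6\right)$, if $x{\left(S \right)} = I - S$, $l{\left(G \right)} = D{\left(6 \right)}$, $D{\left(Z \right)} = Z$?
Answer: $132$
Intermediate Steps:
$I = -16$ ($I = 2 - 18 = -16$)
$l{\left(G \right)} = 6$
$x{\left(S \right)} = -16 - S$
$x{\left(l{\left(-1 \right)} \right)} \left(-6\right) = \left(-16 - 6\right) \left(-6\right) = \left(-22\right) \left(-6\right) = 132$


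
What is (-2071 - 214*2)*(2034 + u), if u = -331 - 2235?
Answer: 1329468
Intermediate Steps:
u = -2566
(-2071 - 214*2)*(2034 + u) = (-2071 - 214*2)*(2034 - 2566) = (-2071 - 428)*(-532) = -2499*(-532) = 1329468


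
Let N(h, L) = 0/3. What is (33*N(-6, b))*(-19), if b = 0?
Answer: 0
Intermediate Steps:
N(h, L) = 0 (N(h, L) = 0*(1/3) = 0)
(33*N(-6, b))*(-19) = (33*0)*(-19) = 0*(-19) = 0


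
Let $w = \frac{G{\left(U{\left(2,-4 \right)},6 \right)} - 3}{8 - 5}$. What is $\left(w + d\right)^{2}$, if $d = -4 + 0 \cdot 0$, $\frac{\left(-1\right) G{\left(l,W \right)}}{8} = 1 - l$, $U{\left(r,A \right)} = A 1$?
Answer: $\frac{3025}{9} \approx 336.11$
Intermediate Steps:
$U{\left(r,A \right)} = A$
$G{\left(l,W \right)} = -8 + 8 l$ ($G{\left(l,W \right)} = - 8 \left(1 - l\right) = -8 + 8 l$)
$w = - \frac{43}{3}$ ($w = \frac{\left(-8 + 8 \left(-4\right)\right) - 3}{8 - 5} = \frac{\left(-8 - 32\right) - 3}{3} = \left(-40 - 3\right) \frac{1}{3} = \left(-43\right) \frac{1}{3} = - \frac{43}{3} \approx -14.333$)
$d = -4$ ($d = -4 + 0 = -4$)
$\left(w + d\right)^{2} = \left(- \frac{43}{3} - 4\right)^{2} = \left(- \frac{55}{3}\right)^{2} = \frac{3025}{9}$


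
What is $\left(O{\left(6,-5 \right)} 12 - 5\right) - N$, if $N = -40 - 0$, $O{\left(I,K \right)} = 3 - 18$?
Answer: $-145$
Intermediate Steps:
$O{\left(I,K \right)} = -15$ ($O{\left(I,K \right)} = 3 - 18 = -15$)
$N = -40$ ($N = -40 + 0 = -40$)
$\left(O{\left(6,-5 \right)} 12 - 5\right) - N = \left(\left(-15\right) 12 - 5\right) - -40 = \left(-180 - 5\right) + 40 = -185 + 40 = -145$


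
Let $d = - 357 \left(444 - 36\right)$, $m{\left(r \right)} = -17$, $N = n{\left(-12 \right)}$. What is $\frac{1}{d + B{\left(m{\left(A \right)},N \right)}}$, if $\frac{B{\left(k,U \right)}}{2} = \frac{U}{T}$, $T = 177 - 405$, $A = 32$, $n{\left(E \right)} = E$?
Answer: $- \frac{19}{2767462} \approx -6.8655 \cdot 10^{-6}$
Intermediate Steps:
$N = -12$
$T = -228$
$d = -145656$ ($d = \left(-357\right) 408 = -145656$)
$B{\left(k,U \right)} = - \frac{U}{114}$ ($B{\left(k,U \right)} = 2 \frac{U}{-228} = 2 U \left(- \frac{1}{228}\right) = 2 \left(- \frac{U}{228}\right) = - \frac{U}{114}$)
$\frac{1}{d + B{\left(m{\left(A \right)},N \right)}} = \frac{1}{-145656 - - \frac{2}{19}} = \frac{1}{-145656 + \frac{2}{19}} = \frac{1}{- \frac{2767462}{19}} = - \frac{19}{2767462}$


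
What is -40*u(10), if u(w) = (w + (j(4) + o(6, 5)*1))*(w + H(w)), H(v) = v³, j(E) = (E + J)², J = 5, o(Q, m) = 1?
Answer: -3716800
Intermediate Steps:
j(E) = (5 + E)² (j(E) = (E + 5)² = (5 + E)²)
u(w) = (82 + w)*(w + w³) (u(w) = (w + ((5 + 4)² + 1*1))*(w + w³) = (w + (9² + 1))*(w + w³) = (w + (81 + 1))*(w + w³) = (w + 82)*(w + w³) = (82 + w)*(w + w³))
-40*u(10) = -400*(82 + 10 + 10³ + 82*10²) = -400*(82 + 10 + 1000 + 82*100) = -400*(82 + 10 + 1000 + 8200) = -400*9292 = -40*92920 = -3716800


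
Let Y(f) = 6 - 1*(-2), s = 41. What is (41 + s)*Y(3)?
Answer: 656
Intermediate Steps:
Y(f) = 8 (Y(f) = 6 + 2 = 8)
(41 + s)*Y(3) = (41 + 41)*8 = 82*8 = 656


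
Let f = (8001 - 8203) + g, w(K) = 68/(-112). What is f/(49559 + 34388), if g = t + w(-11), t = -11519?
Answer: -328205/2350516 ≈ -0.13963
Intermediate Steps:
w(K) = -17/28 (w(K) = 68*(-1/112) = -17/28)
g = -322549/28 (g = -11519 - 17/28 = -322549/28 ≈ -11520.)
f = -328205/28 (f = (8001 - 8203) - 322549/28 = -202 - 322549/28 = -328205/28 ≈ -11722.)
f/(49559 + 34388) = -328205/(28*(49559 + 34388)) = -328205/28/83947 = -328205/28*1/83947 = -328205/2350516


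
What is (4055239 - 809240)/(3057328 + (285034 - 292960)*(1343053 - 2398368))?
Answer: 3245999/8367484018 ≈ 0.00038793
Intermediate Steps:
(4055239 - 809240)/(3057328 + (285034 - 292960)*(1343053 - 2398368)) = 3245999/(3057328 - 7926*(-1055315)) = 3245999/(3057328 + 8364426690) = 3245999/8367484018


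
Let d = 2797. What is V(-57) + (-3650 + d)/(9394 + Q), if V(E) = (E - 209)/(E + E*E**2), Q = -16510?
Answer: 1402729/11563500 ≈ 0.12131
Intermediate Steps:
V(E) = (-209 + E)/(E + E**3)
V(-57) + (-3650 + d)/(9394 + Q) = (-209 - 57)/(-57 + (-57)**3) + (-3650 + 2797)/(9394 - 16510) = -266/(-57 - 185193) - 853/(-7116) = -266/(-185250) - 853*(-1/7116) = -1/185250*(-266) + 853/7116 = 7/4875 + 853/7116 = 1402729/11563500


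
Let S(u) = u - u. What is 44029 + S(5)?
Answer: 44029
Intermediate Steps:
S(u) = 0
44029 + S(5) = 44029 + 0 = 44029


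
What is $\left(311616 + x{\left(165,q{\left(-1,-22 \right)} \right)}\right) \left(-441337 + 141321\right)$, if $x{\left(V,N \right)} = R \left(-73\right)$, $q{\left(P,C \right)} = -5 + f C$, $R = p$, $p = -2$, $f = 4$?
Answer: $-93533588192$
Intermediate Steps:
$R = -2$
$q{\left(P,C \right)} = -5 + 4 C$
$x{\left(V,N \right)} = 146$ ($x{\left(V,N \right)} = \left(-2\right) \left(-73\right) = 146$)
$\left(311616 + x{\left(165,q{\left(-1,-22 \right)} \right)}\right) \left(-441337 + 141321\right) = \left(311616 + 146\right) \left(-441337 + 141321\right) = 311762 \left(-300016\right) = -93533588192$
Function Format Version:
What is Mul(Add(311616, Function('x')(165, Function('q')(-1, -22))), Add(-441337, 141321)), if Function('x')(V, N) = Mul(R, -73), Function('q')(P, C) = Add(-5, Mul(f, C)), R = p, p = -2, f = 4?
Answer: -93533588192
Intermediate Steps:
R = -2
Function('q')(P, C) = Add(-5, Mul(4, C))
Function('x')(V, N) = 146 (Function('x')(V, N) = Mul(-2, -73) = 146)
Mul(Add(311616, Function('x')(165, Function('q')(-1, -22))), Add(-441337, 141321)) = Mul(Add(311616, 146), Add(-441337, 141321)) = Mul(311762, -300016) = -93533588192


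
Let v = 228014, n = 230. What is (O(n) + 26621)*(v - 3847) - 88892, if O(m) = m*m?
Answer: 17825895115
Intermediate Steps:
O(m) = m**2
(O(n) + 26621)*(v - 3847) - 88892 = (230**2 + 26621)*(228014 - 3847) - 88892 = (52900 + 26621)*224167 - 88892 = 79521*224167 - 88892 = 17825984007 - 88892 = 17825895115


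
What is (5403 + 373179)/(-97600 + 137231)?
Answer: 378582/39631 ≈ 9.5527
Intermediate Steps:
(5403 + 373179)/(-97600 + 137231) = 378582/39631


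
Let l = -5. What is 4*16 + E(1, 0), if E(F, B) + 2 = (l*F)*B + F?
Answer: 63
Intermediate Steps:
E(F, B) = -2 + F - 5*B*F (E(F, B) = -2 + ((-5*F)*B + F) = -2 + (-5*B*F + F) = -2 + (F - 5*B*F) = -2 + F - 5*B*F)
4*16 + E(1, 0) = 4*16 + (-2 + 1 - 5*0*1) = 64 + (-2 + 1 + 0) = 64 - 1 = 63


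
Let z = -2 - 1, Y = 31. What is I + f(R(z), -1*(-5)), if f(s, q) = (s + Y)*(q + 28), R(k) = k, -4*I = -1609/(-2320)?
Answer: 8573111/9280 ≈ 923.83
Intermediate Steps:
z = -3
I = -1609/9280 (I = -(-1609)/(4*(-2320)) = -(-1609)*(-1)/(4*2320) = -1/4*1609/2320 = -1609/9280 ≈ -0.17338)
f(s, q) = (28 + q)*(31 + s) (f(s, q) = (s + 31)*(q + 28) = (31 + s)*(28 + q) = (28 + q)*(31 + s))
I + f(R(z), -1*(-5)) = -1609/9280 + (868 + 28*(-3) + 31*(-1*(-5)) - 1*(-5)*(-3)) = -1609/9280 + (868 - 84 + 31*5 + 5*(-3)) = -1609/9280 + (868 - 84 + 155 - 15) = -1609/9280 + 924 = 8573111/9280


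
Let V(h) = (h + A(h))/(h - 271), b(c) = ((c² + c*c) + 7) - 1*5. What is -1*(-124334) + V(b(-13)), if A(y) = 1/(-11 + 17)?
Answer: 51476317/414 ≈ 1.2434e+5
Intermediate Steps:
A(y) = ⅙ (A(y) = 1/6 = ⅙)
b(c) = 2 + 2*c² (b(c) = ((c² + c²) + 7) - 5 = (2*c² + 7) - 5 = (7 + 2*c²) - 5 = 2 + 2*c²)
V(h) = (⅙ + h)/(-271 + h) (V(h) = (h + ⅙)/(h - 271) = (⅙ + h)/(-271 + h))
-1*(-124334) + V(b(-13)) = -1*(-124334) + (⅙ + (2 + 2*(-13)²))/(-271 + (2 + 2*(-13)²)) = 124334 + (⅙ + (2 + 2*169))/(-271 + (2 + 2*169)) = 124334 + (⅙ + (2 + 338))/(-271 + (2 + 338)) = 124334 + (⅙ + 340)/(-271 + 340) = 124334 + (2041/6)/69 = 124334 + (1/69)*(2041/6) = 124334 + 2041/414 = 51476317/414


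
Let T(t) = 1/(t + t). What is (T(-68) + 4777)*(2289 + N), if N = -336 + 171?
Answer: 344975301/34 ≈ 1.0146e+7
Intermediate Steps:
N = -165
T(t) = 1/(2*t)
(T(-68) + 4777)*(2289 + N) = ((½)/(-68) + 4777)*(2289 - 165) = ((½)*(-1/68) + 4777)*2124 = (-1/136 + 4777)*2124 = (649671/136)*2124 = 344975301/34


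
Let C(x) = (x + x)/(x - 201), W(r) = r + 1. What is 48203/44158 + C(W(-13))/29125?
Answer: 99678131889/91313224250 ≈ 1.0916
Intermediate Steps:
W(r) = 1 + r
C(x) = 2*x/(-201 + x) (C(x) = (2*x)/(-201 + x) = 2*x/(-201 + x))
48203/44158 + C(W(-13))/29125 = 48203/44158 + (2*(1 - 13)/(-201 + (1 - 13)))/29125 = 48203*(1/44158) + (2*(-12)/(-201 - 12))*(1/29125) = 48203/44158 + (2*(-12)/(-213))*(1/29125) = 48203/44158 + (2*(-12)*(-1/213))*(1/29125) = 48203/44158 + (8/71)*(1/29125) = 48203/44158 + 8/2067875 = 99678131889/91313224250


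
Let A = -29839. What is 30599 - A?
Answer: 60438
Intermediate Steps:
30599 - A = 30599 - 1*(-29839) = 30599 + 29839 = 60438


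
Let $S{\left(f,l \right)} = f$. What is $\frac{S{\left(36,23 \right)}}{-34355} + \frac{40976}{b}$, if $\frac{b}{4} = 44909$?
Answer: $\frac{350315896}{1542848695} \approx 0.22706$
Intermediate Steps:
$b = 179636$ ($b = 4 \cdot 44909 = 179636$)
$\frac{S{\left(36,23 \right)}}{-34355} + \frac{40976}{b} = \frac{36}{-34355} + \frac{40976}{179636} = 36 \left(- \frac{1}{34355}\right) + 40976 \cdot \frac{1}{179636} = - \frac{36}{34355} + \frac{10244}{44909} = \frac{350315896}{1542848695}$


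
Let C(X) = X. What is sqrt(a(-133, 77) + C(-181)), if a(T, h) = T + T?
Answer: I*sqrt(447) ≈ 21.142*I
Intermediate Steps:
a(T, h) = 2*T
sqrt(a(-133, 77) + C(-181)) = sqrt(2*(-133) - 181) = sqrt(-266 - 181) = sqrt(-447) = I*sqrt(447)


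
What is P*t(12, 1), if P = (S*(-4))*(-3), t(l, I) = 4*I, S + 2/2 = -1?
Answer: -96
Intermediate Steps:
S = -2 (S = -1 - 1 = -2)
P = -24 (P = -2*(-4)*(-3) = 8*(-3) = -24)
P*t(12, 1) = -96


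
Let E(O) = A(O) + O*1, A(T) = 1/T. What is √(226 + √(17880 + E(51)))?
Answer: √(587826 + 51*√46638582)/51 ≈ 18.971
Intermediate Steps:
E(O) = O + 1/O (E(O) = 1/O + O*1 = 1/O + O = O + 1/O)
√(226 + √(17880 + E(51))) = √(226 + √(17880 + (51 + 1/51))) = √(226 + √(17880 + 2602/51)) = √(226 + √(914482/51)) = √(226 + √46638582/51)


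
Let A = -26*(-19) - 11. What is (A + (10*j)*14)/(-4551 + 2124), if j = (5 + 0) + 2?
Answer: -1463/2427 ≈ -0.60280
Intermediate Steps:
j = 7 (j = 5 + 2 = 7)
A = 483 (A = 494 - 11 = 483)
(A + (10*j)*14)/(-4551 + 2124) = (483 + (10*7)*14)/(-4551 + 2124) = (483 + 70*14)/(-2427) = (483 + 980)*(-1/2427) = 1463*(-1/2427) = -1463/2427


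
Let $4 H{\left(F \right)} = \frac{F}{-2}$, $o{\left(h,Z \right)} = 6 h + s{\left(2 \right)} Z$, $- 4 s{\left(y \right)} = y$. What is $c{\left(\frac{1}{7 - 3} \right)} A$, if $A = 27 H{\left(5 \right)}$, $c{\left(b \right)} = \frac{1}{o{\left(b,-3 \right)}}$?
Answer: $- \frac{45}{8} \approx -5.625$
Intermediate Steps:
$s{\left(y \right)} = - \frac{y}{4}$
$o{\left(h,Z \right)} = 6 h - \frac{Z}{2}$ ($o{\left(h,Z \right)} = 6 h + \left(- \frac{1}{4}\right) 2 Z = 6 h - \frac{Z}{2}$)
$c{\left(b \right)} = \frac{1}{\frac{3}{2} + 6 b}$ ($c{\left(b \right)} = \frac{1}{6 b - - \frac{3}{2}} = \frac{1}{6 b + \frac{3}{2}} = \frac{1}{\frac{3}{2} + 6 b}$)
$H{\left(F \right)} = - \frac{F}{8}$ ($H{\left(F \right)} = \frac{F \frac{1}{-2}}{4} = \frac{F \left(- \frac{1}{2}\right)}{4} = \frac{\left(- \frac{1}{2}\right) F}{4} = - \frac{F}{8}$)
$A = - \frac{135}{8}$ ($A = 27 \left(\left(- \frac{1}{8}\right) 5\right) = 27 \left(- \frac{5}{8}\right) = - \frac{135}{8} \approx -16.875$)
$c{\left(\frac{1}{7 - 3} \right)} A = \frac{2}{3 \left(1 + \frac{4}{7 - 3}\right)} \left(- \frac{135}{8}\right) = \frac{2}{3 \left(1 + \frac{4}{4}\right)} \left(- \frac{135}{8}\right) = \frac{2}{3 \left(1 + 4 \cdot \frac{1}{4}\right)} \left(- \frac{135}{8}\right) = \frac{2}{3 \left(1 + 1\right)} \left(- \frac{135}{8}\right) = \frac{2}{3 \cdot 2} \left(- \frac{135}{8}\right) = \frac{2}{3} \cdot \frac{1}{2} \left(- \frac{135}{8}\right) = \frac{1}{3} \left(- \frac{135}{8}\right) = - \frac{45}{8}$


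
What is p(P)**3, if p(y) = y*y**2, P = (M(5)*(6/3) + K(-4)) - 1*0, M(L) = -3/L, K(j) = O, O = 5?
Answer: 322687697779/1953125 ≈ 1.6522e+5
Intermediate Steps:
K(j) = 5
P = 19/5 (P = ((-3/5)*(6/3) + 5) - 1*0 = ((-3*1/5)*(6*(1/3)) + 5) + 0 = (-3/5*2 + 5) + 0 = (-6/5 + 5) + 0 = 19/5 + 0 = 19/5 ≈ 3.8000)
p(y) = y**3
p(P)**3 = ((19/5)**3)**3 = (6859/125)**3 = 322687697779/1953125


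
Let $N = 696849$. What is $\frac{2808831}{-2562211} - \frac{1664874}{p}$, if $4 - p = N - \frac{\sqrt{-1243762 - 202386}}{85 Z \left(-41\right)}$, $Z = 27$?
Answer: $\frac{14242545523393113209031438387}{11015909542116745773565020103} - \frac{313312638060 i \sqrt{361537}}{4299376414400198021773} \approx 1.2929 - 4.3818 \cdot 10^{-8} i$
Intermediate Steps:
$p = -696845 - \frac{2 i \sqrt{361537}}{94095}$ ($p = 4 - \left(696849 - \frac{\sqrt{-1243762 - 202386}}{85 \cdot 27 \left(-41\right)}\right) = 4 - \left(696849 - \frac{\sqrt{-1446148}}{2295 \left(-41\right)}\right) = 4 - \left(696849 - \frac{2 i \sqrt{361537}}{-94095}\right) = 4 - \left(696849 - 2 i \sqrt{361537} \left(- \frac{1}{94095}\right)\right) = 4 - \left(696849 - - \frac{2 i \sqrt{361537}}{94095}\right) = 4 - \left(696849 + \frac{2 i \sqrt{361537}}{94095}\right) = -696845 - \frac{2 i \sqrt{361537}}{94095} \approx -6.9685 \cdot 10^{5} - 0.01278 i$)
$\frac{2808831}{-2562211} - \frac{1664874}{p} = \frac{2808831}{-2562211} - \frac{1664874}{-696845 - \frac{2 i \sqrt{361537}}{94095}} = 2808831 \left(- \frac{1}{2562211}\right) - \frac{1664874}{-696845 - \frac{2 i \sqrt{361537}}{94095}} = - \frac{2808831}{2562211} - \frac{1664874}{-696845 - \frac{2 i \sqrt{361537}}{94095}}$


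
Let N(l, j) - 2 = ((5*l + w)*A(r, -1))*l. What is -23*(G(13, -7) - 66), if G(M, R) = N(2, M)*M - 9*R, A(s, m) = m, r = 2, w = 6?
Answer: 9039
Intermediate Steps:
N(l, j) = 2 + l*(-6 - 5*l) (N(l, j) = 2 + ((5*l + 6)*(-1))*l = 2 + ((6 + 5*l)*(-1))*l = 2 + (-6 - 5*l)*l = 2 + l*(-6 - 5*l))
G(M, R) = -30*M - 9*R (G(M, R) = (2 - 6*2 - 5*2²)*M - 9*R = (2 - 12 - 5*4)*M - 9*R = (2 - 12 - 20)*M - 9*R = -30*M - 9*R)
-23*(G(13, -7) - 66) = -23*((-30*13 - 9*(-7)) - 66) = -23*((-390 + 63) - 66) = -23*(-327 - 66) = -23*(-393) = 9039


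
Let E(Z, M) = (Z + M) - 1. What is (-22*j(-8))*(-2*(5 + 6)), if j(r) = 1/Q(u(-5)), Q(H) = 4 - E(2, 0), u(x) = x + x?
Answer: 484/3 ≈ 161.33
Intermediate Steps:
E(Z, M) = -1 + M + Z (E(Z, M) = (M + Z) - 1 = -1 + M + Z)
u(x) = 2*x
Q(H) = 3 (Q(H) = 4 - (-1 + 0 + 2) = 4 - 1*1 = 4 - 1 = 3)
j(r) = ⅓ (j(r) = 1/3 = ⅓)
(-22*j(-8))*(-2*(5 + 6)) = (-22*⅓)*(-2*(5 + 6)) = -(-44)*11/3 = -22/3*(-22) = 484/3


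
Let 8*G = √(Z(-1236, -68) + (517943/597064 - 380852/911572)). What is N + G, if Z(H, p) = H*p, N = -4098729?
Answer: -4098729 + √389021370156020367139894494/544266824608 ≈ -4.0987e+6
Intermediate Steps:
G = √389021370156020367139894494/544266824608 (G = √(-1236*(-68) + (517943/597064 - 380852/911572))/8 = √(84048 + (517943*(1/597064) - 380852*1/911572))/8 = √(84048 + (517943/597064 - 95213/227893))/8 = √(84048 + 61187329467/136066706152)/8 = √(11436195705992763/136066706152)/8 = (√389021370156020367139894494/68033353076)/8 = √389021370156020367139894494/544266824608 ≈ 36.239)
N + G = -4098729 + √389021370156020367139894494/544266824608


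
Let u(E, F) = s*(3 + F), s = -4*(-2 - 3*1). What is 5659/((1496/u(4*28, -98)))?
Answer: -2688025/374 ≈ -7187.2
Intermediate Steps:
s = 20 (s = -4*(-2 - 3) = -4*(-5) = 20)
u(E, F) = 60 + 20*F (u(E, F) = 20*(3 + F) = 60 + 20*F)
5659/((1496/u(4*28, -98))) = 5659/((1496/(60 + 20*(-98)))) = 5659/((1496/(60 - 1960))) = 5659/((1496/(-1900))) = 5659/((1496*(-1/1900))) = 5659/(-374/475) = 5659*(-475/374) = -2688025/374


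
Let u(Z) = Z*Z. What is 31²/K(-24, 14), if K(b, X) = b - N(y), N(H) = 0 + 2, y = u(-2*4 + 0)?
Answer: -961/26 ≈ -36.962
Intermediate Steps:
u(Z) = Z²
y = 64 (y = (-2*4 + 0)² = (-8 + 0)² = (-8)² = 64)
N(H) = 2
K(b, X) = -2 + b (K(b, X) = b - 1*2 = b - 2 = -2 + b)
31²/K(-24, 14) = 31²/(-2 - 24) = 961/(-26) = 961*(-1/26) = -961/26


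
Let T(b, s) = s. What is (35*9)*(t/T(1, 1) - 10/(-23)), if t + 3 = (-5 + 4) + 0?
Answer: -25830/23 ≈ -1123.0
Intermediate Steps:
t = -4 (t = -3 + ((-5 + 4) + 0) = -3 + (-1 + 0) = -3 - 1 = -4)
(35*9)*(t/T(1, 1) - 10/(-23)) = (35*9)*(-4/1 - 10/(-23)) = 315*(-4*1 - 10*(-1/23)) = 315*(-4 + 10/23) = 315*(-82/23) = -25830/23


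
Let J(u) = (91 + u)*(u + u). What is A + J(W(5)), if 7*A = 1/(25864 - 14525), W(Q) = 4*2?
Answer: 125726833/79373 ≈ 1584.0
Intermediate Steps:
W(Q) = 8
A = 1/79373 (A = 1/(7*(25864 - 14525)) = (⅐)/11339 = (⅐)*(1/11339) = 1/79373 ≈ 1.2599e-5)
J(u) = 2*u*(91 + u) (J(u) = (91 + u)*(2*u) = 2*u*(91 + u))
A + J(W(5)) = 1/79373 + 2*8*(91 + 8) = 1/79373 + 2*8*99 = 1/79373 + 1584 = 125726833/79373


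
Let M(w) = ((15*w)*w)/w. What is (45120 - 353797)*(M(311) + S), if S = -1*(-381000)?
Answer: -119045915205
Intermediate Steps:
S = 381000
M(w) = 15*w (M(w) = (15*w²)/w = 15*w)
(45120 - 353797)*(M(311) + S) = (45120 - 353797)*(15*311 + 381000) = -308677*(4665 + 381000) = -308677*385665 = -119045915205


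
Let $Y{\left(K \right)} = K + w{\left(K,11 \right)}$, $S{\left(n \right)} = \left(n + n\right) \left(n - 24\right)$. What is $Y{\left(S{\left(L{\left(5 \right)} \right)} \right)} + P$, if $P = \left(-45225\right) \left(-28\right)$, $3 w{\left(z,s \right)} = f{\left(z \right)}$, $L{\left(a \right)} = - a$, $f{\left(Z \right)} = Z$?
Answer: $\frac{3800060}{3} \approx 1.2667 \cdot 10^{6}$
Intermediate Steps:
$w{\left(z,s \right)} = \frac{z}{3}$
$P = 1266300$
$S{\left(n \right)} = 2 n \left(-24 + n\right)$
$Y{\left(K \right)} = \frac{4 K}{3}$ ($Y{\left(K \right)} = K + \frac{K}{3} = \frac{4 K}{3}$)
$Y{\left(S{\left(L{\left(5 \right)} \right)} \right)} + P = \frac{4 \cdot 2 \left(\left(-1\right) 5\right) \left(-24 - 5\right)}{3} + 1266300 = \frac{4 \cdot 2 \left(-5\right) \left(-24 - 5\right)}{3} + 1266300 = \frac{4 \cdot 2 \left(-5\right) \left(-29\right)}{3} + 1266300 = \frac{4}{3} \cdot 290 + 1266300 = \frac{1160}{3} + 1266300 = \frac{3800060}{3}$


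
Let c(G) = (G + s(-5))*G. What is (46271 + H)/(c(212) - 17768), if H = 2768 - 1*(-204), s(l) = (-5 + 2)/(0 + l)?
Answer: 246215/136516 ≈ 1.8036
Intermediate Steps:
s(l) = -3/l
H = 2972 (H = 2768 + 204 = 2972)
c(G) = G*(⅗ + G) (c(G) = (G - 3/(-5))*G = (G - 3*(-⅕))*G = (G + ⅗)*G = (⅗ + G)*G = G*(⅗ + G))
(46271 + H)/(c(212) - 17768) = (46271 + 2972)/((⅕)*212*(3 + 5*212) - 17768) = 49243/((⅕)*212*(3 + 1060) - 17768) = 49243/((⅕)*212*1063 - 17768) = 49243/(225356/5 - 17768) = 49243/(136516/5) = 49243*(5/136516) = 246215/136516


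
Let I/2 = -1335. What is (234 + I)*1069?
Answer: -2604084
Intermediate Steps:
I = -2670 (I = 2*(-1335) = -2670)
(234 + I)*1069 = (234 - 2670)*1069 = -2436*1069 = -2604084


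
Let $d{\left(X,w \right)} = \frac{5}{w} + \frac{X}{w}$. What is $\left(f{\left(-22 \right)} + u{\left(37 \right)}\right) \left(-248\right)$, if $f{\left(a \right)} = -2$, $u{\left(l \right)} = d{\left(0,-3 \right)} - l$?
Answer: $\frac{30256}{3} \approx 10085.0$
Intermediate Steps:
$u{\left(l \right)} = - \frac{5}{3} - l$ ($u{\left(l \right)} = \frac{5 + 0}{-3} - l = \left(- \frac{1}{3}\right) 5 - l = - \frac{5}{3} - l$)
$\left(f{\left(-22 \right)} + u{\left(37 \right)}\right) \left(-248\right) = \left(-2 - \frac{116}{3}\right) \left(-248\right) = \left(- \frac{122}{3}\right) \left(-248\right) = \frac{30256}{3}$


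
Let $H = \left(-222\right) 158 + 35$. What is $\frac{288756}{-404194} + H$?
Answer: $- \frac{7081825355}{202097} \approx -35042.0$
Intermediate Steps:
$H = -35041$ ($H = -35076 + 35 = -35041$)
$\frac{288756}{-404194} + H = \frac{288756}{-404194} - 35041 = 288756 \left(- \frac{1}{404194}\right) - 35041 = - \frac{144378}{202097} - 35041 = - \frac{7081825355}{202097}$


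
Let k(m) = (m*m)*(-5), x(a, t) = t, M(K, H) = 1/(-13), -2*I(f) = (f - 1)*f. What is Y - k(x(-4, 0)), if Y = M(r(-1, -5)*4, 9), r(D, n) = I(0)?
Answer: -1/13 ≈ -0.076923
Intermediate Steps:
I(f) = -f*(-1 + f)/2 (I(f) = -(f - 1)*f/2 = -(-1 + f)*f/2 = -f*(-1 + f)/2)
r(D, n) = 0 (r(D, n) = (½)*0*(1 - 1*0) = (½)*0*(1 + 0) = (½)*0*1 = 0)
M(K, H) = -1/13
Y = -1/13 ≈ -0.076923
k(m) = -5*m² (k(m) = m²*(-5) = -5*m²)
Y - k(x(-4, 0)) = -1/13 - (-5)*0² = -1/13 - (-5)*0 = -1/13 - 1*0 = -1/13 + 0 = -1/13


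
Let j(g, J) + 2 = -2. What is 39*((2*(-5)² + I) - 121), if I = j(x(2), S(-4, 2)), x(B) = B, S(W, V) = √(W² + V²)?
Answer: -2925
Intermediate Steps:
S(W, V) = √(V² + W²)
j(g, J) = -4 (j(g, J) = -2 - 2 = -4)
I = -4
39*((2*(-5)² + I) - 121) = 39*((2*(-5)² - 4) - 121) = 39*((2*25 - 4) - 121) = 39*((50 - 4) - 121) = 39*(46 - 121) = 39*(-75) = -2925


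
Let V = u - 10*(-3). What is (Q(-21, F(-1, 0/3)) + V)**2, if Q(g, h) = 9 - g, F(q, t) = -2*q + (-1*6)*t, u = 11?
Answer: 5041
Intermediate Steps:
F(q, t) = -6*t - 2*q (F(q, t) = -2*q - 6*t = -6*t - 2*q)
V = 41 (V = 11 - 10*(-3) = 11 + 30 = 41)
(Q(-21, F(-1, 0/3)) + V)**2 = ((9 - 1*(-21)) + 41)**2 = ((9 + 21) + 41)**2 = (30 + 41)**2 = 71**2 = 5041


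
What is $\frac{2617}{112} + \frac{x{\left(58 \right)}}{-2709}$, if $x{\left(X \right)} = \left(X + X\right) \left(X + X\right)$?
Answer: $\frac{797483}{43344} \approx 18.399$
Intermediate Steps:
$x{\left(X \right)} = 4 X^{2}$ ($x{\left(X \right)} = 2 X 2 X = 4 X^{2}$)
$\frac{2617}{112} + \frac{x{\left(58 \right)}}{-2709} = \frac{2617}{112} + \frac{4 \cdot 58^{2}}{-2709} = 2617 \cdot \frac{1}{112} + 4 \cdot 3364 \left(- \frac{1}{2709}\right) = \frac{2617}{112} + 13456 \left(- \frac{1}{2709}\right) = \frac{2617}{112} - \frac{13456}{2709} = \frac{797483}{43344}$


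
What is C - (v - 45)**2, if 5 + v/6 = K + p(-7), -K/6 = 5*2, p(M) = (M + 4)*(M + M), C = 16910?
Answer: -16579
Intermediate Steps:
p(M) = 2*M*(4 + M) (p(M) = (4 + M)*(2*M) = 2*M*(4 + M))
K = -60 (K = -30*2 = -6*10 = -60)
v = -138 (v = -30 + 6*(-60 + 2*(-7)*(4 - 7)) = -30 + 6*(-60 + 2*(-7)*(-3)) = -30 + 6*(-60 + 42) = -30 + 6*(-18) = -30 - 108 = -138)
C - (v - 45)**2 = 16910 - (-138 - 45)**2 = 16910 - 1*(-183)**2 = 16910 - 1*33489 = 16910 - 33489 = -16579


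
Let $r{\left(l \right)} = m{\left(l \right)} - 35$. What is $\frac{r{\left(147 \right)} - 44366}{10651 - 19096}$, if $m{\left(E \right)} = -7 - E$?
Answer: $\frac{8911}{1689} \approx 5.2759$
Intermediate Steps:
$r{\left(l \right)} = -42 - l$ ($r{\left(l \right)} = \left(-7 - l\right) - 35 = -42 - l$)
$\frac{r{\left(147 \right)} - 44366}{10651 - 19096} = \frac{\left(-42 - 147\right) - 44366}{10651 - 19096} = \frac{\left(-42 - 147\right) - 44366}{-8445} = \left(-189 - 44366\right) \left(- \frac{1}{8445}\right) = \left(-44555\right) \left(- \frac{1}{8445}\right) = \frac{8911}{1689}$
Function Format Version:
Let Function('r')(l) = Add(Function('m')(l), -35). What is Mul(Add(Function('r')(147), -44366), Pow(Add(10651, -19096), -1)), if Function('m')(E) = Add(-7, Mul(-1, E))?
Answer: Rational(8911, 1689) ≈ 5.2759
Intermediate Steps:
Function('r')(l) = Add(-42, Mul(-1, l)) (Function('r')(l) = Add(Add(-7, Mul(-1, l)), -35) = Add(-42, Mul(-1, l)))
Mul(Add(Function('r')(147), -44366), Pow(Add(10651, -19096), -1)) = Mul(Add(Add(-42, Mul(-1, 147)), -44366), Pow(Add(10651, -19096), -1)) = Mul(Add(Add(-42, -147), -44366), Pow(-8445, -1)) = Mul(Add(-189, -44366), Rational(-1, 8445)) = Mul(-44555, Rational(-1, 8445)) = Rational(8911, 1689)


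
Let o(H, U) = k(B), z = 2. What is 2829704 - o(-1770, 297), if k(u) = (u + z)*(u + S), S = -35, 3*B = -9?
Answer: 2829666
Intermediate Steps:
B = -3 (B = (1/3)*(-9) = -3)
k(u) = (-35 + u)*(2 + u) (k(u) = (u + 2)*(u - 35) = (2 + u)*(-35 + u) = (-35 + u)*(2 + u))
o(H, U) = 38 (o(H, U) = -70 + (-3)**2 - 33*(-3) = -70 + 9 + 99 = 38)
2829704 - o(-1770, 297) = 2829704 - 1*38 = 2829704 - 38 = 2829666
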